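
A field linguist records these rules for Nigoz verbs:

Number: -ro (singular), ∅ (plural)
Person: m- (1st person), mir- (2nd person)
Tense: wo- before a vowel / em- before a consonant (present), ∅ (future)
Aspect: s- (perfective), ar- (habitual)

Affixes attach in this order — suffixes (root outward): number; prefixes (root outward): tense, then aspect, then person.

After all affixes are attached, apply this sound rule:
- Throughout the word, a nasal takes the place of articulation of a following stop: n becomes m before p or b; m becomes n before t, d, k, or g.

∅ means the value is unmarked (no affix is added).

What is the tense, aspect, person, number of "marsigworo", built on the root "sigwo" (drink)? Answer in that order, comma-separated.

future, habitual, 1st person, singular

Segment: m-ar-sigwo-ro.
tense: ∅ → future.
aspect: ar- → habitual.
person: m- → 1st person.
number: -ro → singular.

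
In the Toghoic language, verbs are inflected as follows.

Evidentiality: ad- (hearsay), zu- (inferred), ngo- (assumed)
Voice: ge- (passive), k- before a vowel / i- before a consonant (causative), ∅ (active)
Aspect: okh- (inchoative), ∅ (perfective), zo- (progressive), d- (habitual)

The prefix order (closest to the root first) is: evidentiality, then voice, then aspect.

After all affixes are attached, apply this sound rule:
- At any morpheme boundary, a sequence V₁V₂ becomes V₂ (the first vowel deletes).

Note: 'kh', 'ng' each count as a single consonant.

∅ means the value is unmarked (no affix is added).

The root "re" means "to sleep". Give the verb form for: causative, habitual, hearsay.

Attach evidentiality hearsay ad- → adre.
Attach voice causative k- (before vowel 'a') → kadre.
Attach aspect habitual d- → dkadre.
Vowel deletion: no change.

dkadre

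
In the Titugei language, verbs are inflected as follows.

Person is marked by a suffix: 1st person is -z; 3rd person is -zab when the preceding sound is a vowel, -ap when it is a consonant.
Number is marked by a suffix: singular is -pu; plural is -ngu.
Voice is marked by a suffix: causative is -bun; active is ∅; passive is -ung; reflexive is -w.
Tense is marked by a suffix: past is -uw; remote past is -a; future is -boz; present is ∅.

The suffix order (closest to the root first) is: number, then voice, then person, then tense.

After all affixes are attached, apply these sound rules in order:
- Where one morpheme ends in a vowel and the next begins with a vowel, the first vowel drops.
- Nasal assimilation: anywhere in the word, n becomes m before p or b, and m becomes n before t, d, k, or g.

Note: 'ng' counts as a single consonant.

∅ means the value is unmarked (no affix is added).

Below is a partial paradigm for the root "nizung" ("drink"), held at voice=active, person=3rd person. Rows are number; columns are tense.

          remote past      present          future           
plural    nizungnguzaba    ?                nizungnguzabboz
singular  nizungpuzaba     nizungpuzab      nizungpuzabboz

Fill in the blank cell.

Attach number plural -ngu → nizungngu.
voice = active: zero marking, form stays nizungngu.
Attach person 3rd person -zab (after vowel 'u') → nizungnguzab.
tense = present: zero marking, form stays nizungnguzab.
Vowel deletion: no change.
Nasal assimilation: no change.

nizungnguzab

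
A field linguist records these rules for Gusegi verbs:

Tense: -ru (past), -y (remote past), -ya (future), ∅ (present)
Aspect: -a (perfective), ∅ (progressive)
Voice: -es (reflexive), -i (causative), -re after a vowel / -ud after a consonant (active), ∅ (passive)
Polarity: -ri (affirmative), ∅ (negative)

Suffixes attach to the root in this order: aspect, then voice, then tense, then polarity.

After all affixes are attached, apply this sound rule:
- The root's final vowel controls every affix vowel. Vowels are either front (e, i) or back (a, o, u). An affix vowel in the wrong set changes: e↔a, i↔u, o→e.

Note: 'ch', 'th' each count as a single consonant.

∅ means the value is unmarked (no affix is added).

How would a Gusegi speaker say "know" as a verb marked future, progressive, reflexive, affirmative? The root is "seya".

aspect = progressive: zero marking, form stays seya.
Attach voice reflexive -es → seyaes.
Attach tense future -ya → seyaesya.
Attach polarity affirmative -ri → seyaesyari.
Apply vowel harmony: seyaesyari → seyaasyaru.

seyaasyaru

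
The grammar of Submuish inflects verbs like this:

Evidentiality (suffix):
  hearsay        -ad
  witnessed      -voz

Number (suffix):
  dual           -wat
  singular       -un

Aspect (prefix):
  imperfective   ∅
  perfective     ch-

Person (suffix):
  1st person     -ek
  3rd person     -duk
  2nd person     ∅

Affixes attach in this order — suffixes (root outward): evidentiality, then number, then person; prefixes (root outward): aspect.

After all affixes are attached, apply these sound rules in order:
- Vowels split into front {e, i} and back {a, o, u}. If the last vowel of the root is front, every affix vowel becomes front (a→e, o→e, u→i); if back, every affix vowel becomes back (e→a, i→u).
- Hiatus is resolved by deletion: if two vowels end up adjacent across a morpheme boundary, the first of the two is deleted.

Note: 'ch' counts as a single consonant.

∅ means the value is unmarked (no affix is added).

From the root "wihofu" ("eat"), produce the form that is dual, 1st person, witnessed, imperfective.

wihofuvozwatak

Attach evidentiality witnessed -voz → wihofuvoz.
aspect = imperfective: zero marking, form stays wihofuvoz.
Attach number dual -wat → wihofuvozwat.
Attach person 1st person -ek → wihofuvozwatek.
Apply vowel harmony: wihofuvozwatek → wihofuvozwatak.
Vowel deletion: no change.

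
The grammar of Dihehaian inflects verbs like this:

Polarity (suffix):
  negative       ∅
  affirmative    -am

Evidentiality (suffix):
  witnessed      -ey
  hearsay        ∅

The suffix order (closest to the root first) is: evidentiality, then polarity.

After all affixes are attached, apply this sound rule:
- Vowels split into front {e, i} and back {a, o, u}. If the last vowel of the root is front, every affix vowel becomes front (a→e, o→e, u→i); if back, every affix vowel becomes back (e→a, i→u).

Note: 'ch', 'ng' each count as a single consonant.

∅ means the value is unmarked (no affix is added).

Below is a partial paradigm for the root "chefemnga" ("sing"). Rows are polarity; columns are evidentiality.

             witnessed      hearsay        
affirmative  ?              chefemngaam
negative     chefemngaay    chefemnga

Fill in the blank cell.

Attach evidentiality witnessed -ey → chefemngaey.
Attach polarity affirmative -am → chefemngaeyam.
Apply vowel harmony: chefemngaeyam → chefemngaayam.

chefemngaayam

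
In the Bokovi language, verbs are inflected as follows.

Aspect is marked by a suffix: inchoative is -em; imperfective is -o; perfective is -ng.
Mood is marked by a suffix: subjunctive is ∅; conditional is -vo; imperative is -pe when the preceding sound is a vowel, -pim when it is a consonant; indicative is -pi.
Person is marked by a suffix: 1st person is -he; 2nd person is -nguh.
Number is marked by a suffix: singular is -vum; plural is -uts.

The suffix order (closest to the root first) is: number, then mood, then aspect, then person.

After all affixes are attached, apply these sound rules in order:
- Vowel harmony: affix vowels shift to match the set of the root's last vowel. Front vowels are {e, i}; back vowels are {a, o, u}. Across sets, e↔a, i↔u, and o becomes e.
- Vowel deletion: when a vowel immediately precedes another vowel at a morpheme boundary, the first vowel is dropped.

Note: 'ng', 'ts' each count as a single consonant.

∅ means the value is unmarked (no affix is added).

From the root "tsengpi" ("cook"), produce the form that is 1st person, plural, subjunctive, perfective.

Attach number plural -uts → tsengpiuts.
mood = subjunctive: zero marking, form stays tsengpiuts.
Attach aspect perfective -ng → tsengpiutsng.
Attach person 1st person -he → tsengpiutsnghe.
Apply vowel harmony: tsengpiutsnghe → tsengpiitsnghe.
Apply vowel deletion: tsengpiitsnghe → tsengpitsnghe.

tsengpitsnghe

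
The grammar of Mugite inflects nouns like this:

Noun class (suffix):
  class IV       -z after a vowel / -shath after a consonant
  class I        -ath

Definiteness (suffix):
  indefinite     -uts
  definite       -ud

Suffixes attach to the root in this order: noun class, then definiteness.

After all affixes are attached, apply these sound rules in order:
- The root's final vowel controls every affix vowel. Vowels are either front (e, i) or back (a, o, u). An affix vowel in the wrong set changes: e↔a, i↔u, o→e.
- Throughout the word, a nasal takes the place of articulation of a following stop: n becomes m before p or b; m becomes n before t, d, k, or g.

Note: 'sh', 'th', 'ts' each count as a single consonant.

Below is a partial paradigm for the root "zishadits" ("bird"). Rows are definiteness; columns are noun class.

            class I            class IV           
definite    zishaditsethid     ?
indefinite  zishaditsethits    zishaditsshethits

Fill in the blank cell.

Attach noun class class IV -shath (after consonant 'ts') → zishaditsshath.
Attach definiteness definite -ud → zishaditsshathud.
Apply vowel harmony: zishaditsshathud → zishaditsshethid.
Nasal assimilation: no change.

zishaditsshethid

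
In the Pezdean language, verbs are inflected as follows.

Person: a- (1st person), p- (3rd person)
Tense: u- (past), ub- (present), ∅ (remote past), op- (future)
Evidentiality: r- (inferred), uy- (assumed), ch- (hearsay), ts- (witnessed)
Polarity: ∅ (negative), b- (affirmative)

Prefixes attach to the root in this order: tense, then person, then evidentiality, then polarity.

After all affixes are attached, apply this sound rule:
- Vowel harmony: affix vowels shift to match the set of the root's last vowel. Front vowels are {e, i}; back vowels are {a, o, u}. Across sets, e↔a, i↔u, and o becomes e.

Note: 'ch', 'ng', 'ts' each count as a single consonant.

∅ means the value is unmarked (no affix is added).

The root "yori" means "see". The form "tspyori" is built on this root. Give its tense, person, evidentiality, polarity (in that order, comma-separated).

remote past, 3rd person, witnessed, negative

Segment: ts-p-yori.
tense: ∅ → remote past.
person: p- → 3rd person.
evidentiality: ts- → witnessed.
polarity: ∅ → negative.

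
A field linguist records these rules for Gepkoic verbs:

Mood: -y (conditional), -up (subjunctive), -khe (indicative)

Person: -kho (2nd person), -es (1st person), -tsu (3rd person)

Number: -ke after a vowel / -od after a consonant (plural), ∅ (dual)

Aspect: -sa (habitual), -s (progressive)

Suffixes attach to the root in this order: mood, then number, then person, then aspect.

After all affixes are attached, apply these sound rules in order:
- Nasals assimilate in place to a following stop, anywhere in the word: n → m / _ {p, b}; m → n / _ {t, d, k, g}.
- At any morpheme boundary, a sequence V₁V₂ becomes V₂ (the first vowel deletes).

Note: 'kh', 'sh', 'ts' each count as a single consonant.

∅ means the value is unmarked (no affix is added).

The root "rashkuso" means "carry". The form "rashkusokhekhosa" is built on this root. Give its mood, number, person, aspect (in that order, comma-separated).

Segment: rashkuso-khe-kho-sa.
mood: -khe → indicative.
number: ∅ → dual.
person: -kho → 2nd person.
aspect: -sa → habitual.

indicative, dual, 2nd person, habitual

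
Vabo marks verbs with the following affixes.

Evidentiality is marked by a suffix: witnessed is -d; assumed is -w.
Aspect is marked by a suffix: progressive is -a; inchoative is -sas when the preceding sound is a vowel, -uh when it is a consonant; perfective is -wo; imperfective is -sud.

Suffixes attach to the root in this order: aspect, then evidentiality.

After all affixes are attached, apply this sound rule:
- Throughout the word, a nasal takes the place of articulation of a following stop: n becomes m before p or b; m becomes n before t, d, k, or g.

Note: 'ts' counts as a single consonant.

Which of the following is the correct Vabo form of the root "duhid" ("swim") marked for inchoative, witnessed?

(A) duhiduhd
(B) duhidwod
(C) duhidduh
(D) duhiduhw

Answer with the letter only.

A

Attach aspect inchoative -uh (after consonant 'd') → duhiduh.
Attach evidentiality witnessed -d → duhiduhd.
Nasal assimilation: no change.
So the correct form is duhiduhd, option (A).
(D) duhiduhw is wrong: it uses assumed instead of witnessed for evidentiality.
(C) duhidduh is wrong: it has the affixes in the wrong order.
(B) duhidwod is wrong: it uses perfective instead of inchoative for aspect.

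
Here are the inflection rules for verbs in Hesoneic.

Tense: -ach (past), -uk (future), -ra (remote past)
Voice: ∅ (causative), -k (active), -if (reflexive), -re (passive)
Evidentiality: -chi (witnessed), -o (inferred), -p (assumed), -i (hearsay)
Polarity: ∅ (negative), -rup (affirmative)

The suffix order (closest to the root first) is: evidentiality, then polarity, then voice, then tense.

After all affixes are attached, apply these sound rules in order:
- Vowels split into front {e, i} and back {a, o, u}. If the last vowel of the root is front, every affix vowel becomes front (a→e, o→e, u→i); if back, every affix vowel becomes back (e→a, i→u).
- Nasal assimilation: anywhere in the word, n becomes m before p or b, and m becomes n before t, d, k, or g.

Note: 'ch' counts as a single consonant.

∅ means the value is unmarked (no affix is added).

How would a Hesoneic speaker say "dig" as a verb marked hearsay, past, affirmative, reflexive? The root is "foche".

Attach evidentiality hearsay -i → fochei.
Attach polarity affirmative -rup → focheirup.
Attach voice reflexive -if → focheirupif.
Attach tense past -ach → focheirupifach.
Apply vowel harmony: focheirupifach → focheiripifech.
Nasal assimilation: no change.

focheiripifech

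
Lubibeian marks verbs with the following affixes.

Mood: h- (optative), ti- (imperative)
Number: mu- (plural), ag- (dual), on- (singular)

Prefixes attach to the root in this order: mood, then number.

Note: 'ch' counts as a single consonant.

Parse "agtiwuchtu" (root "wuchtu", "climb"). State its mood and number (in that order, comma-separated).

Segment: ag-ti-wuchtu.
mood: ti- → imperative.
number: ag- → dual.

imperative, dual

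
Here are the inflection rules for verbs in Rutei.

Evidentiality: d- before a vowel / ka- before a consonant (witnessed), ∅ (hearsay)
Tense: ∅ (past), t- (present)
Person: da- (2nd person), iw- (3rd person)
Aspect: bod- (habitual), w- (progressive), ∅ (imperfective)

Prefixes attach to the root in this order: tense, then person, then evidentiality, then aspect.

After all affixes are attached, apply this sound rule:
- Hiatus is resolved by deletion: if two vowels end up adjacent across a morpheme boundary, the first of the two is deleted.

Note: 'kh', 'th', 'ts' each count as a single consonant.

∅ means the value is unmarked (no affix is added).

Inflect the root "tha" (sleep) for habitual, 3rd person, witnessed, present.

boddiwttha

Attach tense present t- → ttha.
Attach person 3rd person iw- → iwttha.
Attach evidentiality witnessed d- (before vowel 'i') → diwttha.
Attach aspect habitual bod- → boddiwttha.
Vowel deletion: no change.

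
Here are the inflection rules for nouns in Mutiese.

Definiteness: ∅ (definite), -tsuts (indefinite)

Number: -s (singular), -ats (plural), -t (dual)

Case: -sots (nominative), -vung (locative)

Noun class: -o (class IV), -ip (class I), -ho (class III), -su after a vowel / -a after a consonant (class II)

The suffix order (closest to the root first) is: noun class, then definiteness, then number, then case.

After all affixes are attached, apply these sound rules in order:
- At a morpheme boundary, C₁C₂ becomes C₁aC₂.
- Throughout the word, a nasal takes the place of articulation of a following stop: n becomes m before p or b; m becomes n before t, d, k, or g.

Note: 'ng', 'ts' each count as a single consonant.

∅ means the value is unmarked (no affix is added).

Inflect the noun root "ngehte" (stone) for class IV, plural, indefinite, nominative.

ngehteotsutsatsasots

Attach noun class class IV -o → ngehteo.
Attach definiteness indefinite -tsuts → ngehteotsuts.
Attach number plural -ats → ngehteotsutsats.
Attach case nominative -sots → ngehteotsutsatssots.
Apply epenthesis: ngehteotsutsatssots → ngehteotsutsatsasots.
Nasal assimilation: no change.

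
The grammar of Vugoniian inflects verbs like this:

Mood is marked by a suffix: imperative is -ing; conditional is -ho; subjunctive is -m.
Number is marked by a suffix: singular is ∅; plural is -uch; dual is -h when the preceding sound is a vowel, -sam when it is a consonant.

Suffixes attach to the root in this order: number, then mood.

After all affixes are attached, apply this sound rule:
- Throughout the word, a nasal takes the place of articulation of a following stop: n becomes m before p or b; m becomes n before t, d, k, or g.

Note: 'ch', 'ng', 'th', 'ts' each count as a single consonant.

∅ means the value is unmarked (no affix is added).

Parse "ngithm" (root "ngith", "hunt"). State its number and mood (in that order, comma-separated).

Segment: ngith-m.
number: ∅ → singular.
mood: -m → subjunctive.

singular, subjunctive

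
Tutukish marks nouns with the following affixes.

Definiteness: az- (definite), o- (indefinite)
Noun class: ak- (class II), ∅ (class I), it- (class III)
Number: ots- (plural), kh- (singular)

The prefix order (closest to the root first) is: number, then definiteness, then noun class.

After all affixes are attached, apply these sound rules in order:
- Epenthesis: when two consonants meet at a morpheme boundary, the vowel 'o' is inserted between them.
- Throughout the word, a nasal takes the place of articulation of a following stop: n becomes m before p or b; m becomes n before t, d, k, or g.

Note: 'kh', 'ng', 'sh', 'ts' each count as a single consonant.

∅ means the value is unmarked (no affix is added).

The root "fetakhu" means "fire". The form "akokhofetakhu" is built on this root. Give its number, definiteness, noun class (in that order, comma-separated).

singular, indefinite, class II

Segment: ak-o-kh-fetakhu.
number: kh- → singular.
definiteness: o- → indefinite.
noun class: ak- → class II.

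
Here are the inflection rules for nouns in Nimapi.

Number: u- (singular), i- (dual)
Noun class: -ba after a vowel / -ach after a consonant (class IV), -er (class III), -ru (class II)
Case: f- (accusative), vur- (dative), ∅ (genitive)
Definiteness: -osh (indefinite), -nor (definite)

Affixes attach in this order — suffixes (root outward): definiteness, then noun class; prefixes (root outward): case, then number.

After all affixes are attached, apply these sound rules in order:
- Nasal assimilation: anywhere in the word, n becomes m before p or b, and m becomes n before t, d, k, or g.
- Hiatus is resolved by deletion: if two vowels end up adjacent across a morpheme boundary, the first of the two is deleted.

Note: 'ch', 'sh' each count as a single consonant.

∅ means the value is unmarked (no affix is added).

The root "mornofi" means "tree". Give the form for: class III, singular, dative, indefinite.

Attach case dative vur- → vurmornofi.
Attach number singular u- → uvurmornofi.
Attach definiteness indefinite -osh → uvurmornofiosh.
Attach noun class class III -er → uvurmornofiosher.
Nasal assimilation: no change.
Apply vowel deletion: uvurmornofiosher → uvurmornofosher.

uvurmornofosher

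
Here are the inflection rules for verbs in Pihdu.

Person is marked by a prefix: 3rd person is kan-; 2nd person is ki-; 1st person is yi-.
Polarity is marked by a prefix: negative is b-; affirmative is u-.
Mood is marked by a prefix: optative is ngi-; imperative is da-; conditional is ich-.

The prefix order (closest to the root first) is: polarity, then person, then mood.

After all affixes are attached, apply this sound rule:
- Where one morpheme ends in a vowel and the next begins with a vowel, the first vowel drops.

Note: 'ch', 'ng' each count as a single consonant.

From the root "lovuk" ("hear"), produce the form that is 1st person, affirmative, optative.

ngiyulovuk

Attach polarity affirmative u- → ulovuk.
Attach person 1st person yi- → yiulovuk.
Attach mood optative ngi- → ngiyiulovuk.
Apply vowel deletion: ngiyiulovuk → ngiyulovuk.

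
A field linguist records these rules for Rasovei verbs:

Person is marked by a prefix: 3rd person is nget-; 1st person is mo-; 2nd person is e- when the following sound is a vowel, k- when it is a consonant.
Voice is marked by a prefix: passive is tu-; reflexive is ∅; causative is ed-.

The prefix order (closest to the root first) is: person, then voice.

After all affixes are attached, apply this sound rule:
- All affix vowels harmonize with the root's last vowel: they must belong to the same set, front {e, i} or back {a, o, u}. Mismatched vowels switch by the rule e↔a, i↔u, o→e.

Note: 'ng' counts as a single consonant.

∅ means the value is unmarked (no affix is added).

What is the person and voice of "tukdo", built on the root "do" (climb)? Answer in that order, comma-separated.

2nd person, passive

Segment: tu-k-do.
person: e/k- → 2nd person.
voice: tu- → passive.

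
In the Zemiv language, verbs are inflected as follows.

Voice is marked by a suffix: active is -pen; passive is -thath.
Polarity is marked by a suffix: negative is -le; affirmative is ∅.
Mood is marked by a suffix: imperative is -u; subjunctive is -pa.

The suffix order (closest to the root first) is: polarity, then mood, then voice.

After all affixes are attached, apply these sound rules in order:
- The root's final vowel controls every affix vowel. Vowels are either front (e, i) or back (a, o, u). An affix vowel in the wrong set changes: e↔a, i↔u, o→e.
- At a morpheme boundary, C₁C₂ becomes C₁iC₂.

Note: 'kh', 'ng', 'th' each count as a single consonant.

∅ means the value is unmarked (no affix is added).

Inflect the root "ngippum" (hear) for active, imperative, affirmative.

ngippumupan

polarity = affirmative: zero marking, form stays ngippum.
Attach mood imperative -u → ngippumu.
Attach voice active -pen → ngippumupen.
Apply vowel harmony: ngippumupen → ngippumupan.
Epenthesis: no change.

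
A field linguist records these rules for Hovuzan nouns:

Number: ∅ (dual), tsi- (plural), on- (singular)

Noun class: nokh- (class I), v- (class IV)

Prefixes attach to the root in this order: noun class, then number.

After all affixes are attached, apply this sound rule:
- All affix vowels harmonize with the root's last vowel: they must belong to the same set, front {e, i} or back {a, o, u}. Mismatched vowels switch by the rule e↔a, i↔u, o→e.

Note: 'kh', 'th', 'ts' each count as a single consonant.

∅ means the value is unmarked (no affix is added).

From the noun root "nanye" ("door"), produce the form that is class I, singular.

Attach noun class class I nokh- → nokhnanye.
Attach number singular on- → onnokhnanye.
Apply vowel harmony: onnokhnanye → ennekhnanye.

ennekhnanye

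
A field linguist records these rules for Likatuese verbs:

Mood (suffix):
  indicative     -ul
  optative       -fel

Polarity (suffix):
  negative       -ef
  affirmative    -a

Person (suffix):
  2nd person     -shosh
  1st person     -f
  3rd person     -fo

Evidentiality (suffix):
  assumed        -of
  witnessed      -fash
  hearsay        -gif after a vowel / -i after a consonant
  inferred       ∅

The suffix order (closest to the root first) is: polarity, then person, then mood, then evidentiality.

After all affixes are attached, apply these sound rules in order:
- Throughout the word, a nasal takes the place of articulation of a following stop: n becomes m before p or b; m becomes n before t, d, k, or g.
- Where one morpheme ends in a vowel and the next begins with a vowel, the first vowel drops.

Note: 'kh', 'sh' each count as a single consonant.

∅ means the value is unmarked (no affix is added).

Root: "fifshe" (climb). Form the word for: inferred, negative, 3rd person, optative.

Attach polarity negative -ef → fifsheef.
Attach person 3rd person -fo → fifsheeffo.
Attach mood optative -fel → fifsheeffofel.
evidentiality = inferred: zero marking, form stays fifsheeffofel.
Nasal assimilation: no change.
Apply vowel deletion: fifsheeffofel → fifsheffofel.

fifsheffofel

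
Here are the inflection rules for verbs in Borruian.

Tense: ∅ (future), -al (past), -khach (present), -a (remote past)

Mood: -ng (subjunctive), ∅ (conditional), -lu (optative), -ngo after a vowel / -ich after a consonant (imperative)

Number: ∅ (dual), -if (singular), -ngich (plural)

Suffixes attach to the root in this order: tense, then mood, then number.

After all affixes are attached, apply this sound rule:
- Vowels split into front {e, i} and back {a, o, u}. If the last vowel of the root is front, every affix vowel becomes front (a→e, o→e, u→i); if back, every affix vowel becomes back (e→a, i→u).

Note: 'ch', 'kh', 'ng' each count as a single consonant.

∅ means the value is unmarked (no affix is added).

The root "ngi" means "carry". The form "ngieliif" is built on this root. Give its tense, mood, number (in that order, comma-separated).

Segment: ngi-a-lu-if.
tense: -a → remote past.
mood: -lu → optative.
number: -if → singular.

remote past, optative, singular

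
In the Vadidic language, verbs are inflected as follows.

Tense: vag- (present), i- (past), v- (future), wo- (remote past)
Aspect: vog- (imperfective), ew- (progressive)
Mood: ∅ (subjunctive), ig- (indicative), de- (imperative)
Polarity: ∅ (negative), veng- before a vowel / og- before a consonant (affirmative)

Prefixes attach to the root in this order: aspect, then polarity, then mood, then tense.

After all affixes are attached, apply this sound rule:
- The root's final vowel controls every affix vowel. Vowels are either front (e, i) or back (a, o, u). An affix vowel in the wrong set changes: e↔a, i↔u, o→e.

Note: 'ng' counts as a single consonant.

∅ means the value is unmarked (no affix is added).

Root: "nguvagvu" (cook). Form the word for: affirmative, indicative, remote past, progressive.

wougvangawnguvagvu

Attach aspect progressive ew- → ewnguvagvu.
Attach polarity affirmative veng- (before vowel 'e') → vengewnguvagvu.
Attach mood indicative ig- → igvengewnguvagvu.
Attach tense remote past wo- → woigvengewnguvagvu.
Apply vowel harmony: woigvengewnguvagvu → wougvangawnguvagvu.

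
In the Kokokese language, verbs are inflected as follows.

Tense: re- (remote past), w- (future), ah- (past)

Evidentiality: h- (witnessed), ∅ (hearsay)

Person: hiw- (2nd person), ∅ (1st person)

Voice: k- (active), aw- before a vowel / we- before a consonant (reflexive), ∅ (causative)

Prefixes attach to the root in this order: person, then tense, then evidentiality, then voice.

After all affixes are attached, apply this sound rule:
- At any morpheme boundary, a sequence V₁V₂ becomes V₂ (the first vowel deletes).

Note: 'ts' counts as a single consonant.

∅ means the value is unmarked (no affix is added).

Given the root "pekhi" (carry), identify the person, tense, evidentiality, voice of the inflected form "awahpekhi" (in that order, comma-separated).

Segment: aw-ah-pekhi.
person: ∅ → 1st person.
tense: ah- → past.
evidentiality: ∅ → hearsay.
voice: aw/we- → reflexive.

1st person, past, hearsay, reflexive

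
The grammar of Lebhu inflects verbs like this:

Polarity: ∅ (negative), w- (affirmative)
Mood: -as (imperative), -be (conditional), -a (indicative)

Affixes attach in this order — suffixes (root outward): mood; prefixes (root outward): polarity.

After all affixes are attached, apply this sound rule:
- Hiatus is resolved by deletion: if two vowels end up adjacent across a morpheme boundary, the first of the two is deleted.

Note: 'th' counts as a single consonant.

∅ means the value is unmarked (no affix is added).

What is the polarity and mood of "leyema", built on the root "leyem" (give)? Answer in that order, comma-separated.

negative, indicative

Segment: leyem-a.
polarity: ∅ → negative.
mood: -a → indicative.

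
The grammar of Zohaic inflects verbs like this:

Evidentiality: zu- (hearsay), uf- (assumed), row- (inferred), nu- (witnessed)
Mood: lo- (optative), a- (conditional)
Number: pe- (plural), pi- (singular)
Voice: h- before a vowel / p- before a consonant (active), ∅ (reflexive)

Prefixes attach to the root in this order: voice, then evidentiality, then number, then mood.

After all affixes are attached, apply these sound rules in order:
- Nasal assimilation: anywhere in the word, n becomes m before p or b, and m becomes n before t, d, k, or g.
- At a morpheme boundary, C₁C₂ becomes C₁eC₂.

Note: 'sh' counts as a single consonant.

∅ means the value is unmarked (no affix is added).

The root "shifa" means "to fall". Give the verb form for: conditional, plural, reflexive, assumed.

voice = reflexive: zero marking, form stays shifa.
Attach evidentiality assumed uf- → ufshifa.
Attach number plural pe- → peufshifa.
Attach mood conditional a- → apeufshifa.
Nasal assimilation: no change.
Apply epenthesis: apeufshifa → apeufeshifa.

apeufeshifa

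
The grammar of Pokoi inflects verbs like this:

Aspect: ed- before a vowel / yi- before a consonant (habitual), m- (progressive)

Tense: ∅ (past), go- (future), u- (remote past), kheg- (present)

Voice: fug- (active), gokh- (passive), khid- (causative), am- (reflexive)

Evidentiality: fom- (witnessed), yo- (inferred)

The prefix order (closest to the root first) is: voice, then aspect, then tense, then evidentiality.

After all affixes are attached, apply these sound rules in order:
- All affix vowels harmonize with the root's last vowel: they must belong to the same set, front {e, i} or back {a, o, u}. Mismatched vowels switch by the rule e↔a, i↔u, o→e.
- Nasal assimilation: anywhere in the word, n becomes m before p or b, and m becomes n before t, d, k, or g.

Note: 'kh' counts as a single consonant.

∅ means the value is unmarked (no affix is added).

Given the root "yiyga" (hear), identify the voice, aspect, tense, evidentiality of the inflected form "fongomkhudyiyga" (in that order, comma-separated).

causative, progressive, future, witnessed

Segment: fom-go-m-khid-yiyga.
voice: khid- → causative.
aspect: m- → progressive.
tense: go- → future.
evidentiality: fom- → witnessed.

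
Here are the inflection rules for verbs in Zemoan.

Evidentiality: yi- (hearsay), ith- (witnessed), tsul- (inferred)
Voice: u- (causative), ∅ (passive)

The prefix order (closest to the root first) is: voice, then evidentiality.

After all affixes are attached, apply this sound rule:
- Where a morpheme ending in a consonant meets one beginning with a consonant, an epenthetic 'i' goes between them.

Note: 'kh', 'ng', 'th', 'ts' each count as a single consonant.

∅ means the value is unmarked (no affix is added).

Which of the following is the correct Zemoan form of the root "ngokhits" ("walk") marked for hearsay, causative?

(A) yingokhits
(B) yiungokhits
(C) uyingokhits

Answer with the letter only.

Attach voice causative u- → ungokhits.
Attach evidentiality hearsay yi- → yiungokhits.
Epenthesis: no change.
So the correct form is yiungokhits, option (B).
(A) yingokhits is wrong: it uses passive instead of causative for voice.
(C) uyingokhits is wrong: it has the affixes in the wrong order.

B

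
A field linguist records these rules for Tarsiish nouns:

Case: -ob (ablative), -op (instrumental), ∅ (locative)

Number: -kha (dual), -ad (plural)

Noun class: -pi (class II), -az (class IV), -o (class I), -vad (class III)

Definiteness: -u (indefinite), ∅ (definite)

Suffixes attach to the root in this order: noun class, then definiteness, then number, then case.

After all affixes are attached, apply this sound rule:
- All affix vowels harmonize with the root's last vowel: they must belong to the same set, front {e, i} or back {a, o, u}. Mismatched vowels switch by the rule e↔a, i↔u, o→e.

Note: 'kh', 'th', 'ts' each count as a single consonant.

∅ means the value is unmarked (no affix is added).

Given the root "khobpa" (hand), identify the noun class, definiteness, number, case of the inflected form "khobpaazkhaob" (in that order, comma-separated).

class IV, definite, dual, ablative

Segment: khobpa-az-kha-ob.
noun class: -az → class IV.
definiteness: ∅ → definite.
number: -kha → dual.
case: -ob → ablative.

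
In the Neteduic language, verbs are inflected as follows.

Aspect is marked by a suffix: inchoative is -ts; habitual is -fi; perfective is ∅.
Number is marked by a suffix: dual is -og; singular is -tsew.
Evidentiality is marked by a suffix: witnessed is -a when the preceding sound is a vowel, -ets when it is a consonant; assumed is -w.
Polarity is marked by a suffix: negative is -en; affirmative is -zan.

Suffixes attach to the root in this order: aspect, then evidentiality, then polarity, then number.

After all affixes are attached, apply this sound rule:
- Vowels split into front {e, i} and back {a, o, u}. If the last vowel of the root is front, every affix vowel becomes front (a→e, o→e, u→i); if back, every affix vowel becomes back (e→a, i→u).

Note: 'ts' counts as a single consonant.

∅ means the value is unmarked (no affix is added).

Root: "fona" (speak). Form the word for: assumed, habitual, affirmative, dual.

Attach aspect habitual -fi → fonafi.
Attach evidentiality assumed -w → fonafiw.
Attach polarity affirmative -zan → fonafiwzan.
Attach number dual -og → fonafiwzanog.
Apply vowel harmony: fonafiwzanog → fonafuwzanog.

fonafuwzanog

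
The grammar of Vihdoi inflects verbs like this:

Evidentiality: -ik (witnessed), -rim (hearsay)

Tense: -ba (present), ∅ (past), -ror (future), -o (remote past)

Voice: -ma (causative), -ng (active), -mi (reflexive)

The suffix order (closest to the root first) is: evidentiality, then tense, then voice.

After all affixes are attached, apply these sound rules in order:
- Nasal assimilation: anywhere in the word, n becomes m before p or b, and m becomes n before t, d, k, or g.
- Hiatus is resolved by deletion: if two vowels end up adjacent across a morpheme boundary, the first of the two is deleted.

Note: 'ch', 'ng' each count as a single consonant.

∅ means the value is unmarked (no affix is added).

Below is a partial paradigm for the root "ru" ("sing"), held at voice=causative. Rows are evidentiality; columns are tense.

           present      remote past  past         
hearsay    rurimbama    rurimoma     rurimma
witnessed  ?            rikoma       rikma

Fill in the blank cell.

rikbama

Attach evidentiality witnessed -ik → ruik.
Attach tense present -ba → ruikba.
Attach voice causative -ma → ruikbama.
Nasal assimilation: no change.
Apply vowel deletion: ruikbama → rikbama.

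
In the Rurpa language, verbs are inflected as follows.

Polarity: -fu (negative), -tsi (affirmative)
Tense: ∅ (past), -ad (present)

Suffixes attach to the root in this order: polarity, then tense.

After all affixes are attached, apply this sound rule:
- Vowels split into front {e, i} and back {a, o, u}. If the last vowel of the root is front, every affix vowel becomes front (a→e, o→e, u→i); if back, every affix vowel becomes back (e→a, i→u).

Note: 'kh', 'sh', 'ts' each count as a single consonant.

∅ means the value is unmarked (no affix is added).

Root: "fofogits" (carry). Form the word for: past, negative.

Attach polarity negative -fu → fofogitsfu.
tense = past: zero marking, form stays fofogitsfu.
Apply vowel harmony: fofogitsfu → fofogitsfi.

fofogitsfi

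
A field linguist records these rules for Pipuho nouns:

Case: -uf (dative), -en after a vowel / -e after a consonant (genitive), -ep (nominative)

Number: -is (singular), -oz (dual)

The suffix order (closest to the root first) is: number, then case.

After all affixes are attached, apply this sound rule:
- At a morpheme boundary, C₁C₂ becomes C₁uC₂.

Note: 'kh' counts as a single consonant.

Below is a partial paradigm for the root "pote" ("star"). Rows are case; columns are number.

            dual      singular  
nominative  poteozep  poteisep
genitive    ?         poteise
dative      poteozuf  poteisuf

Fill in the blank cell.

poteoze

Attach number dual -oz → poteoz.
Attach case genitive -e (after consonant 'z') → poteoze.
Epenthesis: no change.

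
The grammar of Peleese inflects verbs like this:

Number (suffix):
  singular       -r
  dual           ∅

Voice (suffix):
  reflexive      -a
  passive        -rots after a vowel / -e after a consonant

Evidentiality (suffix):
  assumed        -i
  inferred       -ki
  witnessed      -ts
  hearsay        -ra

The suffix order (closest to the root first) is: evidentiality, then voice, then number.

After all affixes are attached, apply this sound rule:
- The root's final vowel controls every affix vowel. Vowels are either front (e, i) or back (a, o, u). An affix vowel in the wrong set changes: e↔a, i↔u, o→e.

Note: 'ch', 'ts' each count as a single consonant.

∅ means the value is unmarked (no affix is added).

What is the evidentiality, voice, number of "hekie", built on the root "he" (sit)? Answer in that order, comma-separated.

inferred, reflexive, dual

Segment: he-ki-a.
evidentiality: -ki → inferred.
voice: -a → reflexive.
number: ∅ → dual.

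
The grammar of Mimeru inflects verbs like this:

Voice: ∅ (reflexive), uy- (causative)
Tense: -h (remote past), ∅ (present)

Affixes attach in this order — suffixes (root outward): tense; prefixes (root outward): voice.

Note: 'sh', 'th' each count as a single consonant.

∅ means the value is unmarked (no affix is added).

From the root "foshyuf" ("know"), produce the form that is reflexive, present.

tense = present: zero marking, form stays foshyuf.
voice = reflexive: zero marking, form stays foshyuf.

foshyuf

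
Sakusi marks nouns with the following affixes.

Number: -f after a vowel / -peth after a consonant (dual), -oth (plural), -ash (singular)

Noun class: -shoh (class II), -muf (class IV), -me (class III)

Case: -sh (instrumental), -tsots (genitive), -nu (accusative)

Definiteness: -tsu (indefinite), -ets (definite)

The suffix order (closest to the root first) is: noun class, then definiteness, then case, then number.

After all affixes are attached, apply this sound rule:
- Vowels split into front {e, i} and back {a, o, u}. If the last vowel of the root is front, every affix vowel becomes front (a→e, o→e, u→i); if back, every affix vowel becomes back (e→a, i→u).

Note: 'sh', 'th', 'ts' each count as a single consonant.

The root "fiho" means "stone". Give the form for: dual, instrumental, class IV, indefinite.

Attach noun class class IV -muf → fihomuf.
Attach definiteness indefinite -tsu → fihomuftsu.
Attach case instrumental -sh → fihomuftsush.
Attach number dual -peth (after consonant 'sh') → fihomuftsushpeth.
Apply vowel harmony: fihomuftsushpeth → fihomuftsushpath.

fihomuftsushpath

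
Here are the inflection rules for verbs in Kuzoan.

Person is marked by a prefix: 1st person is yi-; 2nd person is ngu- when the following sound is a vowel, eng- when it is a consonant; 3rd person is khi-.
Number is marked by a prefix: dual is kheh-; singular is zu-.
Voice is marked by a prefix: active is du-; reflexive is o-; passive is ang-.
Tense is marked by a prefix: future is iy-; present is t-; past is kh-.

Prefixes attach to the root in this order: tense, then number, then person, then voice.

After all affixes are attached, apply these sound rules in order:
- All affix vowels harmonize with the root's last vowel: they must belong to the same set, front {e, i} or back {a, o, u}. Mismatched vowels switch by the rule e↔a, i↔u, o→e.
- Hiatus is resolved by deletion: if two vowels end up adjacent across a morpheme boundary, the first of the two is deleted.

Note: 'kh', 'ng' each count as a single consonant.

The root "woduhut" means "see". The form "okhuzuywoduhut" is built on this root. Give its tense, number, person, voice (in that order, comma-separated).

future, singular, 3rd person, reflexive

Segment: o-khi-zu-iy-woduhut.
tense: iy- → future.
number: zu- → singular.
person: khi- → 3rd person.
voice: o- → reflexive.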